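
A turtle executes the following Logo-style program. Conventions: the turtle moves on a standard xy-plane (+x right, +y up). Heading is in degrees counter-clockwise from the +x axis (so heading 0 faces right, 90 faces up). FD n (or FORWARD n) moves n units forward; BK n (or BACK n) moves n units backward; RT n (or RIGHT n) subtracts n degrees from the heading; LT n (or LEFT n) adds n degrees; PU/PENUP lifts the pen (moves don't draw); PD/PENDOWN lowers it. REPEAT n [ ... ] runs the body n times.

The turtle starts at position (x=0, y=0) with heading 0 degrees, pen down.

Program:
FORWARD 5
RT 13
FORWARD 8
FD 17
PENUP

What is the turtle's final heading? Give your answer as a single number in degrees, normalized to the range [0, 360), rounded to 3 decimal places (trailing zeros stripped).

Executing turtle program step by step:
Start: pos=(0,0), heading=0, pen down
FD 5: (0,0) -> (5,0) [heading=0, draw]
RT 13: heading 0 -> 347
FD 8: (5,0) -> (12.795,-1.8) [heading=347, draw]
FD 17: (12.795,-1.8) -> (29.359,-5.624) [heading=347, draw]
PU: pen up
Final: pos=(29.359,-5.624), heading=347, 3 segment(s) drawn

Answer: 347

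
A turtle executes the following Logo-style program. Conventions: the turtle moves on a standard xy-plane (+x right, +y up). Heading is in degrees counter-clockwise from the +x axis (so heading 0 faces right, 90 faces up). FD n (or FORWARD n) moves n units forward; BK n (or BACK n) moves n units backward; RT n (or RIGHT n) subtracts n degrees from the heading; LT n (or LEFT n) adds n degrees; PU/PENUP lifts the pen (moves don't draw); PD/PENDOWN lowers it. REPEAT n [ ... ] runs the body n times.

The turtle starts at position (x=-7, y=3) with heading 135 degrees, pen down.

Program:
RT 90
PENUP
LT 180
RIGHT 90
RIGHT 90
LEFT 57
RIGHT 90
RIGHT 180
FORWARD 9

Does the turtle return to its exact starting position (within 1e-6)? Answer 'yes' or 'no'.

Executing turtle program step by step:
Start: pos=(-7,3), heading=135, pen down
RT 90: heading 135 -> 45
PU: pen up
LT 180: heading 45 -> 225
RT 90: heading 225 -> 135
RT 90: heading 135 -> 45
LT 57: heading 45 -> 102
RT 90: heading 102 -> 12
RT 180: heading 12 -> 192
FD 9: (-7,3) -> (-15.803,1.129) [heading=192, move]
Final: pos=(-15.803,1.129), heading=192, 0 segment(s) drawn

Start position: (-7, 3)
Final position: (-15.803, 1.129)
Distance = 9; >= 1e-6 -> NOT closed

Answer: no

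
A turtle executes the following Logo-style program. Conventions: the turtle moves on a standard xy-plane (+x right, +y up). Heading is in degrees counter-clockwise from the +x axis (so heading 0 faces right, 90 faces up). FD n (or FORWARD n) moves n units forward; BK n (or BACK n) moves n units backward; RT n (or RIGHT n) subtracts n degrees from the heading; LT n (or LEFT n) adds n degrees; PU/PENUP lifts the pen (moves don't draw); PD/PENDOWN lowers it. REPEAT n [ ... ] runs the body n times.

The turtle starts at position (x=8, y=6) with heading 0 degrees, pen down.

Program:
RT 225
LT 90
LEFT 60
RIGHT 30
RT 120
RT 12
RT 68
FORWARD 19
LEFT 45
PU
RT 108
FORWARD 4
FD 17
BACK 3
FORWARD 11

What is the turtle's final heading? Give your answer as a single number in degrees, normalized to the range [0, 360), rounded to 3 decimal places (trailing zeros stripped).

Answer: 352

Derivation:
Executing turtle program step by step:
Start: pos=(8,6), heading=0, pen down
RT 225: heading 0 -> 135
LT 90: heading 135 -> 225
LT 60: heading 225 -> 285
RT 30: heading 285 -> 255
RT 120: heading 255 -> 135
RT 12: heading 135 -> 123
RT 68: heading 123 -> 55
FD 19: (8,6) -> (18.898,21.564) [heading=55, draw]
LT 45: heading 55 -> 100
PU: pen up
RT 108: heading 100 -> 352
FD 4: (18.898,21.564) -> (22.859,21.007) [heading=352, move]
FD 17: (22.859,21.007) -> (39.694,18.641) [heading=352, move]
BK 3: (39.694,18.641) -> (36.723,19.059) [heading=352, move]
FD 11: (36.723,19.059) -> (47.616,17.528) [heading=352, move]
Final: pos=(47.616,17.528), heading=352, 1 segment(s) drawn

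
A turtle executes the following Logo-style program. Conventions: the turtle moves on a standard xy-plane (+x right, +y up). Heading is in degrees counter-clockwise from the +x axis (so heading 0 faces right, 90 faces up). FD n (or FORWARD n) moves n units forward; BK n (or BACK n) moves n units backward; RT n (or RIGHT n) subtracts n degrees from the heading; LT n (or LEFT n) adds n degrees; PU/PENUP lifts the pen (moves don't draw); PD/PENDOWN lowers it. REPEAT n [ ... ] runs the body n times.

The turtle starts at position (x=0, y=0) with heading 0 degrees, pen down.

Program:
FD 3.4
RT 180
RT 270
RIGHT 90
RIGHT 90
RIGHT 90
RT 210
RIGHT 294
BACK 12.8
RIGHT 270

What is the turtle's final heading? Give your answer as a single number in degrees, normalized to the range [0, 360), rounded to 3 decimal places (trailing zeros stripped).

Executing turtle program step by step:
Start: pos=(0,0), heading=0, pen down
FD 3.4: (0,0) -> (3.4,0) [heading=0, draw]
RT 180: heading 0 -> 180
RT 270: heading 180 -> 270
RT 90: heading 270 -> 180
RT 90: heading 180 -> 90
RT 90: heading 90 -> 0
RT 210: heading 0 -> 150
RT 294: heading 150 -> 216
BK 12.8: (3.4,0) -> (13.755,7.524) [heading=216, draw]
RT 270: heading 216 -> 306
Final: pos=(13.755,7.524), heading=306, 2 segment(s) drawn

Answer: 306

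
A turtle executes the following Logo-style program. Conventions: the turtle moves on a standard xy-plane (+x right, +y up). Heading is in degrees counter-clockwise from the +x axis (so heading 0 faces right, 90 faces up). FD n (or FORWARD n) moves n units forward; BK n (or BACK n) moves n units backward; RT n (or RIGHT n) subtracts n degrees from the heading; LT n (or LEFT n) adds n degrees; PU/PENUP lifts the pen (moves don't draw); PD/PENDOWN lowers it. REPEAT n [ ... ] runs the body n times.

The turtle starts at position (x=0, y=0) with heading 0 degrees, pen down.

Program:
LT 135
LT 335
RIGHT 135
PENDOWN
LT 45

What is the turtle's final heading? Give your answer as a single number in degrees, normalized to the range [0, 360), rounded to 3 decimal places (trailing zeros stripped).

Executing turtle program step by step:
Start: pos=(0,0), heading=0, pen down
LT 135: heading 0 -> 135
LT 335: heading 135 -> 110
RT 135: heading 110 -> 335
PD: pen down
LT 45: heading 335 -> 20
Final: pos=(0,0), heading=20, 0 segment(s) drawn

Answer: 20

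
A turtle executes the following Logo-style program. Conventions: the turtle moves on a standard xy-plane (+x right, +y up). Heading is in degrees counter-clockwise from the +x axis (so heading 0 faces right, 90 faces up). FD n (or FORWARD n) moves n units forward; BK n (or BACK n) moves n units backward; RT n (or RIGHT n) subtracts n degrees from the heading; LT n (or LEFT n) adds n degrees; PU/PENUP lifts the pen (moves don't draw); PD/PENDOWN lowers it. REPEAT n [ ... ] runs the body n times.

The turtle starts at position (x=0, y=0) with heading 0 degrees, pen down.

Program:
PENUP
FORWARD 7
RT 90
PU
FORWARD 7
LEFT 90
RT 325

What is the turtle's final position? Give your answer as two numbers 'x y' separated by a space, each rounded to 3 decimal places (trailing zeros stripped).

Answer: 7 -7

Derivation:
Executing turtle program step by step:
Start: pos=(0,0), heading=0, pen down
PU: pen up
FD 7: (0,0) -> (7,0) [heading=0, move]
RT 90: heading 0 -> 270
PU: pen up
FD 7: (7,0) -> (7,-7) [heading=270, move]
LT 90: heading 270 -> 0
RT 325: heading 0 -> 35
Final: pos=(7,-7), heading=35, 0 segment(s) drawn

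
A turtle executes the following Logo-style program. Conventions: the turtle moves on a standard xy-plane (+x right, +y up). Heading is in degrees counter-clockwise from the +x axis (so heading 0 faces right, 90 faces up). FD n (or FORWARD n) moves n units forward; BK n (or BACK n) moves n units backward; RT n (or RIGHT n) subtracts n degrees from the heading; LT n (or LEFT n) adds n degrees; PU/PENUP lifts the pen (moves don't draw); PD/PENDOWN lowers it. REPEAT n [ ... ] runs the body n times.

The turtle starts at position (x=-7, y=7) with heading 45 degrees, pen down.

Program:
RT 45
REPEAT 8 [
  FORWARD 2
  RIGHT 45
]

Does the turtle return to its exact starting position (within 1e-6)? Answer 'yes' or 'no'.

Executing turtle program step by step:
Start: pos=(-7,7), heading=45, pen down
RT 45: heading 45 -> 0
REPEAT 8 [
  -- iteration 1/8 --
  FD 2: (-7,7) -> (-5,7) [heading=0, draw]
  RT 45: heading 0 -> 315
  -- iteration 2/8 --
  FD 2: (-5,7) -> (-3.586,5.586) [heading=315, draw]
  RT 45: heading 315 -> 270
  -- iteration 3/8 --
  FD 2: (-3.586,5.586) -> (-3.586,3.586) [heading=270, draw]
  RT 45: heading 270 -> 225
  -- iteration 4/8 --
  FD 2: (-3.586,3.586) -> (-5,2.172) [heading=225, draw]
  RT 45: heading 225 -> 180
  -- iteration 5/8 --
  FD 2: (-5,2.172) -> (-7,2.172) [heading=180, draw]
  RT 45: heading 180 -> 135
  -- iteration 6/8 --
  FD 2: (-7,2.172) -> (-8.414,3.586) [heading=135, draw]
  RT 45: heading 135 -> 90
  -- iteration 7/8 --
  FD 2: (-8.414,3.586) -> (-8.414,5.586) [heading=90, draw]
  RT 45: heading 90 -> 45
  -- iteration 8/8 --
  FD 2: (-8.414,5.586) -> (-7,7) [heading=45, draw]
  RT 45: heading 45 -> 0
]
Final: pos=(-7,7), heading=0, 8 segment(s) drawn

Start position: (-7, 7)
Final position: (-7, 7)
Distance = 0; < 1e-6 -> CLOSED

Answer: yes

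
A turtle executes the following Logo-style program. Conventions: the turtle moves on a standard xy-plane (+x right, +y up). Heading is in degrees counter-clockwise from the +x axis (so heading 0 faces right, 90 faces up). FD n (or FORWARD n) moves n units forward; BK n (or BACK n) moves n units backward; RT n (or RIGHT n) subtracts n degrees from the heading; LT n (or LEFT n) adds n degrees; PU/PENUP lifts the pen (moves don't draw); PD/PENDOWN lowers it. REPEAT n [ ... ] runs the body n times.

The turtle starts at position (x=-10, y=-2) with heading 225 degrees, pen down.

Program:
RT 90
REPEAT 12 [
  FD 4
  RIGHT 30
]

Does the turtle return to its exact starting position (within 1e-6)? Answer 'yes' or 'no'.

Executing turtle program step by step:
Start: pos=(-10,-2), heading=225, pen down
RT 90: heading 225 -> 135
REPEAT 12 [
  -- iteration 1/12 --
  FD 4: (-10,-2) -> (-12.828,0.828) [heading=135, draw]
  RT 30: heading 135 -> 105
  -- iteration 2/12 --
  FD 4: (-12.828,0.828) -> (-13.864,4.692) [heading=105, draw]
  RT 30: heading 105 -> 75
  -- iteration 3/12 --
  FD 4: (-13.864,4.692) -> (-12.828,8.556) [heading=75, draw]
  RT 30: heading 75 -> 45
  -- iteration 4/12 --
  FD 4: (-12.828,8.556) -> (-10,11.384) [heading=45, draw]
  RT 30: heading 45 -> 15
  -- iteration 5/12 --
  FD 4: (-10,11.384) -> (-6.136,12.42) [heading=15, draw]
  RT 30: heading 15 -> 345
  -- iteration 6/12 --
  FD 4: (-6.136,12.42) -> (-2.273,11.384) [heading=345, draw]
  RT 30: heading 345 -> 315
  -- iteration 7/12 --
  FD 4: (-2.273,11.384) -> (0.556,8.556) [heading=315, draw]
  RT 30: heading 315 -> 285
  -- iteration 8/12 --
  FD 4: (0.556,8.556) -> (1.591,4.692) [heading=285, draw]
  RT 30: heading 285 -> 255
  -- iteration 9/12 --
  FD 4: (1.591,4.692) -> (0.556,0.828) [heading=255, draw]
  RT 30: heading 255 -> 225
  -- iteration 10/12 --
  FD 4: (0.556,0.828) -> (-2.273,-2) [heading=225, draw]
  RT 30: heading 225 -> 195
  -- iteration 11/12 --
  FD 4: (-2.273,-2) -> (-6.136,-3.035) [heading=195, draw]
  RT 30: heading 195 -> 165
  -- iteration 12/12 --
  FD 4: (-6.136,-3.035) -> (-10,-2) [heading=165, draw]
  RT 30: heading 165 -> 135
]
Final: pos=(-10,-2), heading=135, 12 segment(s) drawn

Start position: (-10, -2)
Final position: (-10, -2)
Distance = 0; < 1e-6 -> CLOSED

Answer: yes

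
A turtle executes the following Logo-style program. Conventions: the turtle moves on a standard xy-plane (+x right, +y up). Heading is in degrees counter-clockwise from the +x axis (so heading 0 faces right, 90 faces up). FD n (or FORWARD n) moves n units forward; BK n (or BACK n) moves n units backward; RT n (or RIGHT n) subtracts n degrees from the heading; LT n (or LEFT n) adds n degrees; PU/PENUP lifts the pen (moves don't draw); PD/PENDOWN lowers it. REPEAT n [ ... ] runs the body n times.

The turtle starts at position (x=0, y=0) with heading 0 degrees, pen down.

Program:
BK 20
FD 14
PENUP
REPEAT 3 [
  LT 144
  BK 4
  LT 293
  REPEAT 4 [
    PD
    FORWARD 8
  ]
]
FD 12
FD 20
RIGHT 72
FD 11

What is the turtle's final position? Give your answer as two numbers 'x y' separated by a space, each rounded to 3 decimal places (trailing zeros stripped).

Answer: -73.732 3.217

Derivation:
Executing turtle program step by step:
Start: pos=(0,0), heading=0, pen down
BK 20: (0,0) -> (-20,0) [heading=0, draw]
FD 14: (-20,0) -> (-6,0) [heading=0, draw]
PU: pen up
REPEAT 3 [
  -- iteration 1/3 --
  LT 144: heading 0 -> 144
  BK 4: (-6,0) -> (-2.764,-2.351) [heading=144, move]
  LT 293: heading 144 -> 77
  REPEAT 4 [
    -- iteration 1/4 --
    PD: pen down
    FD 8: (-2.764,-2.351) -> (-0.964,5.444) [heading=77, draw]
    -- iteration 2/4 --
    PD: pen down
    FD 8: (-0.964,5.444) -> (0.835,13.239) [heading=77, draw]
    -- iteration 3/4 --
    PD: pen down
    FD 8: (0.835,13.239) -> (2.635,21.034) [heading=77, draw]
    -- iteration 4/4 --
    PD: pen down
    FD 8: (2.635,21.034) -> (4.435,28.829) [heading=77, draw]
  ]
  -- iteration 2/3 --
  LT 144: heading 77 -> 221
  BK 4: (4.435,28.829) -> (7.453,31.453) [heading=221, draw]
  LT 293: heading 221 -> 154
  REPEAT 4 [
    -- iteration 1/4 --
    PD: pen down
    FD 8: (7.453,31.453) -> (0.263,34.96) [heading=154, draw]
    -- iteration 2/4 --
    PD: pen down
    FD 8: (0.263,34.96) -> (-6.927,38.467) [heading=154, draw]
    -- iteration 3/4 --
    PD: pen down
    FD 8: (-6.927,38.467) -> (-14.118,41.974) [heading=154, draw]
    -- iteration 4/4 --
    PD: pen down
    FD 8: (-14.118,41.974) -> (-21.308,45.481) [heading=154, draw]
  ]
  -- iteration 3/3 --
  LT 144: heading 154 -> 298
  BK 4: (-21.308,45.481) -> (-23.186,49.013) [heading=298, draw]
  LT 293: heading 298 -> 231
  REPEAT 4 [
    -- iteration 1/4 --
    PD: pen down
    FD 8: (-23.186,49.013) -> (-28.221,42.795) [heading=231, draw]
    -- iteration 2/4 --
    PD: pen down
    FD 8: (-28.221,42.795) -> (-33.255,36.578) [heading=231, draw]
    -- iteration 3/4 --
    PD: pen down
    FD 8: (-33.255,36.578) -> (-38.29,30.361) [heading=231, draw]
    -- iteration 4/4 --
    PD: pen down
    FD 8: (-38.29,30.361) -> (-43.324,24.144) [heading=231, draw]
  ]
]
FD 12: (-43.324,24.144) -> (-50.876,14.818) [heading=231, draw]
FD 20: (-50.876,14.818) -> (-63.462,-0.725) [heading=231, draw]
RT 72: heading 231 -> 159
FD 11: (-63.462,-0.725) -> (-73.732,3.217) [heading=159, draw]
Final: pos=(-73.732,3.217), heading=159, 19 segment(s) drawn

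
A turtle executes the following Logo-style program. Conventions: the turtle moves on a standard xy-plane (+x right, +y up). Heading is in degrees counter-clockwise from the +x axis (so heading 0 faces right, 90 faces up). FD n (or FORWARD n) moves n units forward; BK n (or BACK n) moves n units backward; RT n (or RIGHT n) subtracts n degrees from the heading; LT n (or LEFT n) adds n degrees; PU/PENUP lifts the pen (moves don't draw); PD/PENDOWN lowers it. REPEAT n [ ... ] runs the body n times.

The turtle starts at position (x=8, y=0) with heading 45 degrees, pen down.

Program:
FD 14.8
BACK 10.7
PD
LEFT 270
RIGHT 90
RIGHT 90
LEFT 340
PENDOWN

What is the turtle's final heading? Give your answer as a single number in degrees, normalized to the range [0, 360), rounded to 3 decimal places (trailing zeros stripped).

Executing turtle program step by step:
Start: pos=(8,0), heading=45, pen down
FD 14.8: (8,0) -> (18.465,10.465) [heading=45, draw]
BK 10.7: (18.465,10.465) -> (10.899,2.899) [heading=45, draw]
PD: pen down
LT 270: heading 45 -> 315
RT 90: heading 315 -> 225
RT 90: heading 225 -> 135
LT 340: heading 135 -> 115
PD: pen down
Final: pos=(10.899,2.899), heading=115, 2 segment(s) drawn

Answer: 115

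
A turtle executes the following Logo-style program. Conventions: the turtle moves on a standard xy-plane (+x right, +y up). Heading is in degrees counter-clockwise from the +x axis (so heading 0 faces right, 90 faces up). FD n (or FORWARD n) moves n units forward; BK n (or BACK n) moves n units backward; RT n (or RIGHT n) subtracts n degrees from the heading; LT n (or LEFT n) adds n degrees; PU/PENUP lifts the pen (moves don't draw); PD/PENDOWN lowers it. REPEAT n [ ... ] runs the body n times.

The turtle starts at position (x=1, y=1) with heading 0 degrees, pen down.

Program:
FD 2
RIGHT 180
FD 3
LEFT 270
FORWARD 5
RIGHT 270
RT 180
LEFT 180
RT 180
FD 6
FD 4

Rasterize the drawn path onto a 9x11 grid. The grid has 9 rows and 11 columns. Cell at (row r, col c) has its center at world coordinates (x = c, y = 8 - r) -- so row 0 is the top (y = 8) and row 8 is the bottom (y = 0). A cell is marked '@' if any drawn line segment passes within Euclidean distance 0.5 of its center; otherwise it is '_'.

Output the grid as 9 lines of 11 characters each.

Answer: ___________
___________
@@@@@@@@@@@
@__________
@__________
@__________
@__________
@@@@_______
___________

Derivation:
Segment 0: (1,1) -> (3,1)
Segment 1: (3,1) -> (0,1)
Segment 2: (0,1) -> (0,6)
Segment 3: (0,6) -> (6,6)
Segment 4: (6,6) -> (10,6)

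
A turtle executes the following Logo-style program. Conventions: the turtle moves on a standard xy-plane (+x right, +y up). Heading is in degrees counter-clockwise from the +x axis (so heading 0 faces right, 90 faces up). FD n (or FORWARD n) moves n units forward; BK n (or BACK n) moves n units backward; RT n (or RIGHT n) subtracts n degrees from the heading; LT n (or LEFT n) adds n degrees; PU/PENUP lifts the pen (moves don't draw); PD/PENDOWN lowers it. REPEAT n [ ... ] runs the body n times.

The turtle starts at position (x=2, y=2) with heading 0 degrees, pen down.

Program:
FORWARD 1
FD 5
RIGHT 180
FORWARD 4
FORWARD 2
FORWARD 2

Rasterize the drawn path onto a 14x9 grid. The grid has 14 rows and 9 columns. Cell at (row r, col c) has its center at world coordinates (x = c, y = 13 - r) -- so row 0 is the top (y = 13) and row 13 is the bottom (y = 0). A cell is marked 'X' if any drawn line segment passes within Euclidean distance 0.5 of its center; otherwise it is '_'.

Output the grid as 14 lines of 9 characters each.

Segment 0: (2,2) -> (3,2)
Segment 1: (3,2) -> (8,2)
Segment 2: (8,2) -> (4,2)
Segment 3: (4,2) -> (2,2)
Segment 4: (2,2) -> (0,2)

Answer: _________
_________
_________
_________
_________
_________
_________
_________
_________
_________
_________
XXXXXXXXX
_________
_________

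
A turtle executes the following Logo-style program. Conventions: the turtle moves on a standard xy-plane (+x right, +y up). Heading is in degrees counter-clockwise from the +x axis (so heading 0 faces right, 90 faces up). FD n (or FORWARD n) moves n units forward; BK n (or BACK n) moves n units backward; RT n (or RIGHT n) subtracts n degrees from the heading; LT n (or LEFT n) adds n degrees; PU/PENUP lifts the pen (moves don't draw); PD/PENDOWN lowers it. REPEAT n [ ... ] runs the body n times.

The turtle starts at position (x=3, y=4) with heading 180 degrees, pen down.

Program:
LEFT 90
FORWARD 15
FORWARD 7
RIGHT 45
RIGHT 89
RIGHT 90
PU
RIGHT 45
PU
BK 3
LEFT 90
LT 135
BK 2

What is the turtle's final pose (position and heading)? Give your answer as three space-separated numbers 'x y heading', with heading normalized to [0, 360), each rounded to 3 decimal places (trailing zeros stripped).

Answer: 1.39 -16.614 226

Derivation:
Executing turtle program step by step:
Start: pos=(3,4), heading=180, pen down
LT 90: heading 180 -> 270
FD 15: (3,4) -> (3,-11) [heading=270, draw]
FD 7: (3,-11) -> (3,-18) [heading=270, draw]
RT 45: heading 270 -> 225
RT 89: heading 225 -> 136
RT 90: heading 136 -> 46
PU: pen up
RT 45: heading 46 -> 1
PU: pen up
BK 3: (3,-18) -> (0,-18.052) [heading=1, move]
LT 90: heading 1 -> 91
LT 135: heading 91 -> 226
BK 2: (0,-18.052) -> (1.39,-16.614) [heading=226, move]
Final: pos=(1.39,-16.614), heading=226, 2 segment(s) drawn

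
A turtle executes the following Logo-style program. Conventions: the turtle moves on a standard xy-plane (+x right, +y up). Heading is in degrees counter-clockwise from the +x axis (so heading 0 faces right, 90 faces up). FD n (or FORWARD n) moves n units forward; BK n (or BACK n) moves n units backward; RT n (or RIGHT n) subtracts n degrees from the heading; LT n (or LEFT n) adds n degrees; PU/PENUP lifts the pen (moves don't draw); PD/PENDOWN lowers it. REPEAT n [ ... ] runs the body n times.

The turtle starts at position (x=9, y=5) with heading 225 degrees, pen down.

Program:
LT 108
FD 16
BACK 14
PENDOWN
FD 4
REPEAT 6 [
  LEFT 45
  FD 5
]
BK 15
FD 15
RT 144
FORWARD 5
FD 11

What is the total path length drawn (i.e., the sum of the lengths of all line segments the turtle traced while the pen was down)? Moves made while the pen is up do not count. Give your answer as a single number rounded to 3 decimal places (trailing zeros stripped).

Answer: 110

Derivation:
Executing turtle program step by step:
Start: pos=(9,5), heading=225, pen down
LT 108: heading 225 -> 333
FD 16: (9,5) -> (23.256,-2.264) [heading=333, draw]
BK 14: (23.256,-2.264) -> (10.782,4.092) [heading=333, draw]
PD: pen down
FD 4: (10.782,4.092) -> (14.346,2.276) [heading=333, draw]
REPEAT 6 [
  -- iteration 1/6 --
  LT 45: heading 333 -> 18
  FD 5: (14.346,2.276) -> (19.101,3.821) [heading=18, draw]
  -- iteration 2/6 --
  LT 45: heading 18 -> 63
  FD 5: (19.101,3.821) -> (21.371,8.276) [heading=63, draw]
  -- iteration 3/6 --
  LT 45: heading 63 -> 108
  FD 5: (21.371,8.276) -> (19.826,13.031) [heading=108, draw]
  -- iteration 4/6 --
  LT 45: heading 108 -> 153
  FD 5: (19.826,13.031) -> (15.371,15.301) [heading=153, draw]
  -- iteration 5/6 --
  LT 45: heading 153 -> 198
  FD 5: (15.371,15.301) -> (10.616,13.756) [heading=198, draw]
  -- iteration 6/6 --
  LT 45: heading 198 -> 243
  FD 5: (10.616,13.756) -> (8.346,9.301) [heading=243, draw]
]
BK 15: (8.346,9.301) -> (15.156,22.666) [heading=243, draw]
FD 15: (15.156,22.666) -> (8.346,9.301) [heading=243, draw]
RT 144: heading 243 -> 99
FD 5: (8.346,9.301) -> (7.564,14.24) [heading=99, draw]
FD 11: (7.564,14.24) -> (5.843,25.104) [heading=99, draw]
Final: pos=(5.843,25.104), heading=99, 13 segment(s) drawn

Segment lengths:
  seg 1: (9,5) -> (23.256,-2.264), length = 16
  seg 2: (23.256,-2.264) -> (10.782,4.092), length = 14
  seg 3: (10.782,4.092) -> (14.346,2.276), length = 4
  seg 4: (14.346,2.276) -> (19.101,3.821), length = 5
  seg 5: (19.101,3.821) -> (21.371,8.276), length = 5
  seg 6: (21.371,8.276) -> (19.826,13.031), length = 5
  seg 7: (19.826,13.031) -> (15.371,15.301), length = 5
  seg 8: (15.371,15.301) -> (10.616,13.756), length = 5
  seg 9: (10.616,13.756) -> (8.346,9.301), length = 5
  seg 10: (8.346,9.301) -> (15.156,22.666), length = 15
  seg 11: (15.156,22.666) -> (8.346,9.301), length = 15
  seg 12: (8.346,9.301) -> (7.564,14.24), length = 5
  seg 13: (7.564,14.24) -> (5.843,25.104), length = 11
Total = 110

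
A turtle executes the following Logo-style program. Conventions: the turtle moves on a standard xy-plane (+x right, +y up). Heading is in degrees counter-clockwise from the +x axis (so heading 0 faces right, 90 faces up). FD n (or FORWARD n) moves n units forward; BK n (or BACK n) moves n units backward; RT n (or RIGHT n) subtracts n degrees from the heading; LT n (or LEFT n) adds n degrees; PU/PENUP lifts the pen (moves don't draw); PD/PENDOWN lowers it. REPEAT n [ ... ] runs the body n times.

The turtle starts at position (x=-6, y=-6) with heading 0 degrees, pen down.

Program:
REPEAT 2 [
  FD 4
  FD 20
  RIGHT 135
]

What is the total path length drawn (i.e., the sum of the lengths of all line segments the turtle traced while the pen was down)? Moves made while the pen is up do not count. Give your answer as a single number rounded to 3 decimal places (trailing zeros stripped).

Executing turtle program step by step:
Start: pos=(-6,-6), heading=0, pen down
REPEAT 2 [
  -- iteration 1/2 --
  FD 4: (-6,-6) -> (-2,-6) [heading=0, draw]
  FD 20: (-2,-6) -> (18,-6) [heading=0, draw]
  RT 135: heading 0 -> 225
  -- iteration 2/2 --
  FD 4: (18,-6) -> (15.172,-8.828) [heading=225, draw]
  FD 20: (15.172,-8.828) -> (1.029,-22.971) [heading=225, draw]
  RT 135: heading 225 -> 90
]
Final: pos=(1.029,-22.971), heading=90, 4 segment(s) drawn

Segment lengths:
  seg 1: (-6,-6) -> (-2,-6), length = 4
  seg 2: (-2,-6) -> (18,-6), length = 20
  seg 3: (18,-6) -> (15.172,-8.828), length = 4
  seg 4: (15.172,-8.828) -> (1.029,-22.971), length = 20
Total = 48

Answer: 48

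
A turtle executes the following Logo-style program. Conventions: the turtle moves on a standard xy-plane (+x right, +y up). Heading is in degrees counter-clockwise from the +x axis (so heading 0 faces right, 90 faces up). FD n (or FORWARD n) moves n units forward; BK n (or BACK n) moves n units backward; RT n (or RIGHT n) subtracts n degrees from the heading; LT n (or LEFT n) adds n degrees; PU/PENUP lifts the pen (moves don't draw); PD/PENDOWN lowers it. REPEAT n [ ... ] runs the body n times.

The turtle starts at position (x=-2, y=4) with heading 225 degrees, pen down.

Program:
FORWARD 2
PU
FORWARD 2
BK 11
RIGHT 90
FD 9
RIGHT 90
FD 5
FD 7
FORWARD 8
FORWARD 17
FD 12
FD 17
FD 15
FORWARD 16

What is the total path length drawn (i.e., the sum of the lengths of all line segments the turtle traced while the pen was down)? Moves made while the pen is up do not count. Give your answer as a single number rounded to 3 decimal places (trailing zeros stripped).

Answer: 2

Derivation:
Executing turtle program step by step:
Start: pos=(-2,4), heading=225, pen down
FD 2: (-2,4) -> (-3.414,2.586) [heading=225, draw]
PU: pen up
FD 2: (-3.414,2.586) -> (-4.828,1.172) [heading=225, move]
BK 11: (-4.828,1.172) -> (2.95,8.95) [heading=225, move]
RT 90: heading 225 -> 135
FD 9: (2.95,8.95) -> (-3.414,15.314) [heading=135, move]
RT 90: heading 135 -> 45
FD 5: (-3.414,15.314) -> (0.121,18.849) [heading=45, move]
FD 7: (0.121,18.849) -> (5.071,23.799) [heading=45, move]
FD 8: (5.071,23.799) -> (10.728,29.456) [heading=45, move]
FD 17: (10.728,29.456) -> (22.749,41.477) [heading=45, move]
FD 12: (22.749,41.477) -> (31.234,49.962) [heading=45, move]
FD 17: (31.234,49.962) -> (43.255,61.983) [heading=45, move]
FD 15: (43.255,61.983) -> (53.861,72.589) [heading=45, move]
FD 16: (53.861,72.589) -> (65.175,83.903) [heading=45, move]
Final: pos=(65.175,83.903), heading=45, 1 segment(s) drawn

Segment lengths:
  seg 1: (-2,4) -> (-3.414,2.586), length = 2
Total = 2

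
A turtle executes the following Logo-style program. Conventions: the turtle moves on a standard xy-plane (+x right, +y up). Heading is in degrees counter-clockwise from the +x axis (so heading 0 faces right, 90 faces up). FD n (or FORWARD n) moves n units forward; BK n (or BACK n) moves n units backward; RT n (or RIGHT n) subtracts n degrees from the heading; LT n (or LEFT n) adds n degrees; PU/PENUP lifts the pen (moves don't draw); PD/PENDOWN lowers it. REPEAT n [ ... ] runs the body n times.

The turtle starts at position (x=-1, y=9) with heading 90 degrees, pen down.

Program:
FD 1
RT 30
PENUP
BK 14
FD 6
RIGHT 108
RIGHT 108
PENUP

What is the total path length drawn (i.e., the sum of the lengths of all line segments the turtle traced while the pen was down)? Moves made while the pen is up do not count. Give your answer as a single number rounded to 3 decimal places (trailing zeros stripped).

Answer: 1

Derivation:
Executing turtle program step by step:
Start: pos=(-1,9), heading=90, pen down
FD 1: (-1,9) -> (-1,10) [heading=90, draw]
RT 30: heading 90 -> 60
PU: pen up
BK 14: (-1,10) -> (-8,-2.124) [heading=60, move]
FD 6: (-8,-2.124) -> (-5,3.072) [heading=60, move]
RT 108: heading 60 -> 312
RT 108: heading 312 -> 204
PU: pen up
Final: pos=(-5,3.072), heading=204, 1 segment(s) drawn

Segment lengths:
  seg 1: (-1,9) -> (-1,10), length = 1
Total = 1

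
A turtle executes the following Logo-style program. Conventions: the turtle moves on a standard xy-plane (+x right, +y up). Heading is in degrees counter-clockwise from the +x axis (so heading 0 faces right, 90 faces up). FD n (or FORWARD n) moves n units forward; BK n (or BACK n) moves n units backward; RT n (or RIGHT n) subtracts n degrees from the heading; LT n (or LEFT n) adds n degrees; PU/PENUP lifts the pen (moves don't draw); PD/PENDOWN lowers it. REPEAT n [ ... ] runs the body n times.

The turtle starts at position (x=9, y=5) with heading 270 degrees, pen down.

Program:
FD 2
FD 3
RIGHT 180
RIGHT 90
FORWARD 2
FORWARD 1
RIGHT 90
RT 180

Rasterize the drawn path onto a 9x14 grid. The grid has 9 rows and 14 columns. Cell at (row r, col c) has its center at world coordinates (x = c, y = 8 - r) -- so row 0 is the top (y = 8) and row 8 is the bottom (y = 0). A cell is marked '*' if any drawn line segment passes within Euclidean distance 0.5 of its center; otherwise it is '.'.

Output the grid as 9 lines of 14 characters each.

Answer: ..............
..............
..............
.........*....
.........*....
.........*....
.........*....
.........*....
.........****.

Derivation:
Segment 0: (9,5) -> (9,3)
Segment 1: (9,3) -> (9,0)
Segment 2: (9,0) -> (11,0)
Segment 3: (11,0) -> (12,0)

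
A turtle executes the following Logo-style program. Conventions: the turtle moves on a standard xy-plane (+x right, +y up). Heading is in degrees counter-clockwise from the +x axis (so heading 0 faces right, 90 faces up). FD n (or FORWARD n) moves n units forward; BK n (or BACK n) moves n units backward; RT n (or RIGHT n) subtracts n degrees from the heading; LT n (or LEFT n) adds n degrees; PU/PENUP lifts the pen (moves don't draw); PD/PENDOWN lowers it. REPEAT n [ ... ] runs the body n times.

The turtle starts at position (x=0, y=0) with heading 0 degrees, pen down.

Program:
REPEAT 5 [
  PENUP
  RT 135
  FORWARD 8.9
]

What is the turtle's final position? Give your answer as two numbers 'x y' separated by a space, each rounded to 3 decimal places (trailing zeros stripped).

Answer: -2.607 2.607

Derivation:
Executing turtle program step by step:
Start: pos=(0,0), heading=0, pen down
REPEAT 5 [
  -- iteration 1/5 --
  PU: pen up
  RT 135: heading 0 -> 225
  FD 8.9: (0,0) -> (-6.293,-6.293) [heading=225, move]
  -- iteration 2/5 --
  PU: pen up
  RT 135: heading 225 -> 90
  FD 8.9: (-6.293,-6.293) -> (-6.293,2.607) [heading=90, move]
  -- iteration 3/5 --
  PU: pen up
  RT 135: heading 90 -> 315
  FD 8.9: (-6.293,2.607) -> (0,-3.687) [heading=315, move]
  -- iteration 4/5 --
  PU: pen up
  RT 135: heading 315 -> 180
  FD 8.9: (0,-3.687) -> (-8.9,-3.687) [heading=180, move]
  -- iteration 5/5 --
  PU: pen up
  RT 135: heading 180 -> 45
  FD 8.9: (-8.9,-3.687) -> (-2.607,2.607) [heading=45, move]
]
Final: pos=(-2.607,2.607), heading=45, 0 segment(s) drawn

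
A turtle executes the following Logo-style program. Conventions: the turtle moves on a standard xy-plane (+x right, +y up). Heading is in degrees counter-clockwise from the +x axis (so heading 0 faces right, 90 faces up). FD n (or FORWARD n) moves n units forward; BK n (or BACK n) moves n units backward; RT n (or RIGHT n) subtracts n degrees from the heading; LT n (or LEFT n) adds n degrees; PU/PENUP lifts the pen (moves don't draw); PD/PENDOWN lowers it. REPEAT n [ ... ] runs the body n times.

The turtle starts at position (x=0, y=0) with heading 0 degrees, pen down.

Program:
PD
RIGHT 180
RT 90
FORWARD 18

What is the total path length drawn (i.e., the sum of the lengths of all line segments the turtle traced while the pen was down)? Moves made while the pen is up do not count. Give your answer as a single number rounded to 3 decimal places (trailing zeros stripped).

Answer: 18

Derivation:
Executing turtle program step by step:
Start: pos=(0,0), heading=0, pen down
PD: pen down
RT 180: heading 0 -> 180
RT 90: heading 180 -> 90
FD 18: (0,0) -> (0,18) [heading=90, draw]
Final: pos=(0,18), heading=90, 1 segment(s) drawn

Segment lengths:
  seg 1: (0,0) -> (0,18), length = 18
Total = 18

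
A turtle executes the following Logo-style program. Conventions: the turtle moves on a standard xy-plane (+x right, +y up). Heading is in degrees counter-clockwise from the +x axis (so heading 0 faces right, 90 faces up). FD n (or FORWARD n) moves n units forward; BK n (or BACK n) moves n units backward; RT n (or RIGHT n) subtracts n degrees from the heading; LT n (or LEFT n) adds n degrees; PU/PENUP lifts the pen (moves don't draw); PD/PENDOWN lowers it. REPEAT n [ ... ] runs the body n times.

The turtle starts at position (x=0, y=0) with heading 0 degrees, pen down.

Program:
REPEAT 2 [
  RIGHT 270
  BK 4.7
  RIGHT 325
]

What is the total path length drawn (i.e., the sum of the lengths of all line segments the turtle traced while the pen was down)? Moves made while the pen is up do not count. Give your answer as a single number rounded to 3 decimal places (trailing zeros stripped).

Answer: 9.4

Derivation:
Executing turtle program step by step:
Start: pos=(0,0), heading=0, pen down
REPEAT 2 [
  -- iteration 1/2 --
  RT 270: heading 0 -> 90
  BK 4.7: (0,0) -> (0,-4.7) [heading=90, draw]
  RT 325: heading 90 -> 125
  -- iteration 2/2 --
  RT 270: heading 125 -> 215
  BK 4.7: (0,-4.7) -> (3.85,-2.004) [heading=215, draw]
  RT 325: heading 215 -> 250
]
Final: pos=(3.85,-2.004), heading=250, 2 segment(s) drawn

Segment lengths:
  seg 1: (0,0) -> (0,-4.7), length = 4.7
  seg 2: (0,-4.7) -> (3.85,-2.004), length = 4.7
Total = 9.4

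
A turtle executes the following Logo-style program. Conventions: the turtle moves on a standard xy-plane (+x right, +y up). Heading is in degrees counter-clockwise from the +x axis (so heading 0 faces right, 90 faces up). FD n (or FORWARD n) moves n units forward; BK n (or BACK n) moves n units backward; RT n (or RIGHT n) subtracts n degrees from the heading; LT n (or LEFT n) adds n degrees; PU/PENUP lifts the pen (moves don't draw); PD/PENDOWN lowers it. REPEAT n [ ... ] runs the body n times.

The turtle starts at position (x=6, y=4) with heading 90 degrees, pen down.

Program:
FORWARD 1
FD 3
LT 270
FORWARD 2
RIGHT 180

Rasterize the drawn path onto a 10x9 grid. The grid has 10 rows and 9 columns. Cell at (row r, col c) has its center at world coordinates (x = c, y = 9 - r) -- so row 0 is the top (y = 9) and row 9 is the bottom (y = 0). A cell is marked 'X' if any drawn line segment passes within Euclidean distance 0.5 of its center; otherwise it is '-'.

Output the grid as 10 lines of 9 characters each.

Segment 0: (6,4) -> (6,5)
Segment 1: (6,5) -> (6,8)
Segment 2: (6,8) -> (8,8)

Answer: ---------
------XXX
------X--
------X--
------X--
------X--
---------
---------
---------
---------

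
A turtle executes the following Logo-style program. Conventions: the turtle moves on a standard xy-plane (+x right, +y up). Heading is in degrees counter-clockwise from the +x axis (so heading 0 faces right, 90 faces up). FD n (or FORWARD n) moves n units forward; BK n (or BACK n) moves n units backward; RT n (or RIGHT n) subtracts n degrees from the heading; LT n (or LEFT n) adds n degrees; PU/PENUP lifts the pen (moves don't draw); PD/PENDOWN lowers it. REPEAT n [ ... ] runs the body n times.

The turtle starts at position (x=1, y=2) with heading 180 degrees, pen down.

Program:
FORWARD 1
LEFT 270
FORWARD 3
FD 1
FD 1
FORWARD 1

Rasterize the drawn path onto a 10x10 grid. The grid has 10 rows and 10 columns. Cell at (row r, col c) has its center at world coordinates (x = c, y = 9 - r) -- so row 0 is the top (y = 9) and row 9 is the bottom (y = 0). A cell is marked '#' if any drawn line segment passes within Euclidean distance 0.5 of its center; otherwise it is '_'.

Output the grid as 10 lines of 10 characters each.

Answer: __________
#_________
#_________
#_________
#_________
#_________
#_________
##________
__________
__________

Derivation:
Segment 0: (1,2) -> (0,2)
Segment 1: (0,2) -> (0,5)
Segment 2: (0,5) -> (0,6)
Segment 3: (0,6) -> (0,7)
Segment 4: (0,7) -> (0,8)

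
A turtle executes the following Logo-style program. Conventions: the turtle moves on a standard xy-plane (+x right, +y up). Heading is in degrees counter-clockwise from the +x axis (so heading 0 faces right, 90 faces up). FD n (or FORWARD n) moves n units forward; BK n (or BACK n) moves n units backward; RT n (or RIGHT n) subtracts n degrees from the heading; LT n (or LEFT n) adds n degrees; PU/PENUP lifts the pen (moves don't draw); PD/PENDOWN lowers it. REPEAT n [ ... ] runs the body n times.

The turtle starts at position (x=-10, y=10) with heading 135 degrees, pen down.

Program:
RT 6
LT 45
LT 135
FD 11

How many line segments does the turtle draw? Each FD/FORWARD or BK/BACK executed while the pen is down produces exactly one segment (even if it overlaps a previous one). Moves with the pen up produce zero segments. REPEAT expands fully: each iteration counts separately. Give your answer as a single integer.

Answer: 1

Derivation:
Executing turtle program step by step:
Start: pos=(-10,10), heading=135, pen down
RT 6: heading 135 -> 129
LT 45: heading 129 -> 174
LT 135: heading 174 -> 309
FD 11: (-10,10) -> (-3.077,1.451) [heading=309, draw]
Final: pos=(-3.077,1.451), heading=309, 1 segment(s) drawn
Segments drawn: 1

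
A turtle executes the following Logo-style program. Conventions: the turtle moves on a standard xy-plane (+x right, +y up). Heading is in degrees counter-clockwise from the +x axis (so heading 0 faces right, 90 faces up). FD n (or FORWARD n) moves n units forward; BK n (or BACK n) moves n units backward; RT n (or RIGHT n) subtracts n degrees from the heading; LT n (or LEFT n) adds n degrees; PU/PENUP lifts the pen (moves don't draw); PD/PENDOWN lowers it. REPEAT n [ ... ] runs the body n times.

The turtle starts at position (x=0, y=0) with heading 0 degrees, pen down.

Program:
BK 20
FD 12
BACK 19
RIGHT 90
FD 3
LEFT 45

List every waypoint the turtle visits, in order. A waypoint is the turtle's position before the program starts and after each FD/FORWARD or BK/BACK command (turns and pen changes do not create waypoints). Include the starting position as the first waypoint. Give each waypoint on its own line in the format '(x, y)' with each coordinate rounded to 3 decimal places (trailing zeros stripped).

Executing turtle program step by step:
Start: pos=(0,0), heading=0, pen down
BK 20: (0,0) -> (-20,0) [heading=0, draw]
FD 12: (-20,0) -> (-8,0) [heading=0, draw]
BK 19: (-8,0) -> (-27,0) [heading=0, draw]
RT 90: heading 0 -> 270
FD 3: (-27,0) -> (-27,-3) [heading=270, draw]
LT 45: heading 270 -> 315
Final: pos=(-27,-3), heading=315, 4 segment(s) drawn
Waypoints (5 total):
(0, 0)
(-20, 0)
(-8, 0)
(-27, 0)
(-27, -3)

Answer: (0, 0)
(-20, 0)
(-8, 0)
(-27, 0)
(-27, -3)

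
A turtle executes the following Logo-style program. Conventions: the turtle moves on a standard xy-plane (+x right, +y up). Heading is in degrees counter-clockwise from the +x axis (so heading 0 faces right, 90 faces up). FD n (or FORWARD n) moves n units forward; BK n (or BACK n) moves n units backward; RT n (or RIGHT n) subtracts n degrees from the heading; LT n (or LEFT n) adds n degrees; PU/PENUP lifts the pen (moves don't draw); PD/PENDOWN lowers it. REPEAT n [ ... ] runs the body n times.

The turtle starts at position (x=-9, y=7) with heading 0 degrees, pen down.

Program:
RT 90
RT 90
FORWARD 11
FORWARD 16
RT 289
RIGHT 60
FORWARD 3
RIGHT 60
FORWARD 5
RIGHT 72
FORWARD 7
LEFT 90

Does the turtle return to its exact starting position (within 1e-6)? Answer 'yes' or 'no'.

Executing turtle program step by step:
Start: pos=(-9,7), heading=0, pen down
RT 90: heading 0 -> 270
RT 90: heading 270 -> 180
FD 11: (-9,7) -> (-20,7) [heading=180, draw]
FD 16: (-20,7) -> (-36,7) [heading=180, draw]
RT 289: heading 180 -> 251
RT 60: heading 251 -> 191
FD 3: (-36,7) -> (-38.945,6.428) [heading=191, draw]
RT 60: heading 191 -> 131
FD 5: (-38.945,6.428) -> (-42.225,10.201) [heading=131, draw]
RT 72: heading 131 -> 59
FD 7: (-42.225,10.201) -> (-38.62,16.201) [heading=59, draw]
LT 90: heading 59 -> 149
Final: pos=(-38.62,16.201), heading=149, 5 segment(s) drawn

Start position: (-9, 7)
Final position: (-38.62, 16.201)
Distance = 31.016; >= 1e-6 -> NOT closed

Answer: no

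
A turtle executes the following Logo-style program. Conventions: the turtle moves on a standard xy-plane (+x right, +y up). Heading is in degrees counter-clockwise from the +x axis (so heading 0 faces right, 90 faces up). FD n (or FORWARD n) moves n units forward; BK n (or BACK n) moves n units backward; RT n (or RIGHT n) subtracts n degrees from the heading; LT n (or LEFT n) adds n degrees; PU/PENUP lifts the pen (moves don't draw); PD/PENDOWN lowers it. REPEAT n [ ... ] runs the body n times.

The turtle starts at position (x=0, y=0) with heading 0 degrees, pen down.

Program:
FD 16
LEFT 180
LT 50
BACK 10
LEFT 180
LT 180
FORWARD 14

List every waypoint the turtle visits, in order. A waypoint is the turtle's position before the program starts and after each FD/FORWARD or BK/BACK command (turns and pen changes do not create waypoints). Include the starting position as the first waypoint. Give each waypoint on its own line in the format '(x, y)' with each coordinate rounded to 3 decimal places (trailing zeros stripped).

Answer: (0, 0)
(16, 0)
(22.428, 7.66)
(13.429, -3.064)

Derivation:
Executing turtle program step by step:
Start: pos=(0,0), heading=0, pen down
FD 16: (0,0) -> (16,0) [heading=0, draw]
LT 180: heading 0 -> 180
LT 50: heading 180 -> 230
BK 10: (16,0) -> (22.428,7.66) [heading=230, draw]
LT 180: heading 230 -> 50
LT 180: heading 50 -> 230
FD 14: (22.428,7.66) -> (13.429,-3.064) [heading=230, draw]
Final: pos=(13.429,-3.064), heading=230, 3 segment(s) drawn
Waypoints (4 total):
(0, 0)
(16, 0)
(22.428, 7.66)
(13.429, -3.064)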